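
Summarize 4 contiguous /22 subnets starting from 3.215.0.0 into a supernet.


Original prefix: /22
Number of subnets: 4 = 2^2
New prefix = 22 - 2 = 20
Supernet: 3.215.0.0/20


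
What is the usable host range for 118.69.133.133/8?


Network: 118.0.0.0
Broadcast: 118.255.255.255
First usable = network + 1
Last usable = broadcast - 1
Range: 118.0.0.1 to 118.255.255.254


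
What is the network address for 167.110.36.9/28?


IP:   10100111.01101110.00100100.00001001
Mask: 11111111.11111111.11111111.11110000
AND operation:
Net:  10100111.01101110.00100100.00000000
Network: 167.110.36.0/28


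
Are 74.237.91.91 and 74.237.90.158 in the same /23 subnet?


Mask: 255.255.254.0
74.237.91.91 AND mask = 74.237.90.0
74.237.90.158 AND mask = 74.237.90.0
Yes, same subnet (74.237.90.0)


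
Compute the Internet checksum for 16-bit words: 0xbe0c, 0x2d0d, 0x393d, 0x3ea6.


Sum all words (with carry folding):
+ 0xbe0c = 0xbe0c
+ 0x2d0d = 0xeb19
+ 0x393d = 0x2457
+ 0x3ea6 = 0x62fd
One's complement: ~0x62fd
Checksum = 0x9d02


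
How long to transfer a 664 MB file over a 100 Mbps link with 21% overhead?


Effective throughput = 100 * (1 - 21/100) = 79 Mbps
File size in Mb = 664 * 8 = 5312 Mb
Time = 5312 / 79
Time = 67.2405 seconds


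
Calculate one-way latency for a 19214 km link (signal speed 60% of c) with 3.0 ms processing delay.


Speed = 0.6 * 3e5 km/s = 180000 km/s
Propagation delay = 19214 / 180000 = 0.1067 s = 106.7444 ms
Processing delay = 3.0 ms
Total one-way latency = 109.7444 ms


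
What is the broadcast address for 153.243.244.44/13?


Network: 153.240.0.0/13
Host bits = 19
Set all host bits to 1:
Broadcast: 153.247.255.255


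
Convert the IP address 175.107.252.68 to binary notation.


175 = 10101111
107 = 01101011
252 = 11111100
68 = 01000100
Binary: 10101111.01101011.11111100.01000100


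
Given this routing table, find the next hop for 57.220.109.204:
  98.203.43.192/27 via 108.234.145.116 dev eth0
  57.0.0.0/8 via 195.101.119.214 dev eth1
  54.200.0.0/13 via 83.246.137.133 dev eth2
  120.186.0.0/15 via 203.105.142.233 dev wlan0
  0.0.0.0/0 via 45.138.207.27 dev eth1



Longest prefix match for 57.220.109.204:
  /27 98.203.43.192: no
  /8 57.0.0.0: MATCH
  /13 54.200.0.0: no
  /15 120.186.0.0: no
  /0 0.0.0.0: MATCH
Selected: next-hop 195.101.119.214 via eth1 (matched /8)


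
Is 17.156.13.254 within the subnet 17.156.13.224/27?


Subnet network: 17.156.13.224
Test IP AND mask: 17.156.13.224
Yes, 17.156.13.254 is in 17.156.13.224/27


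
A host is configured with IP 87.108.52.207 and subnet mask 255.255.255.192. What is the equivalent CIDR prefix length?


Binary: 11111111.11111111.11111111.11000000
Count leading 1s
Prefix: /26


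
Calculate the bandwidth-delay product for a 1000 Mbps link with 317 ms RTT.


BDP = bandwidth * RTT
= 1000 Mbps * 317 ms
= 1000 * 1e6 * 317 / 1000 bits
= 317000000 bits
= 39625000 bytes
= 38696.2891 KB
BDP = 317000000 bits (39625000 bytes)


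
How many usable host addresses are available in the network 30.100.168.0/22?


Host bits = 32 - 22 = 10
Total addresses = 2^10 = 1024
Usable = total - 2 (network and broadcast)
Usable hosts: 1022


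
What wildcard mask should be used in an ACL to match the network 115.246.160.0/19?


Subnet mask: 255.255.224.0
Wildcard = 255.255.255.255 - subnet mask
255 - 255 = 0
255 - 255 = 0
255 - 224 = 31
255 - 0 = 255
Wildcard: 0.0.31.255


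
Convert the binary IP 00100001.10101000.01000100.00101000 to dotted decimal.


00100001 = 33
10101000 = 168
01000100 = 68
00101000 = 40
IP: 33.168.68.40


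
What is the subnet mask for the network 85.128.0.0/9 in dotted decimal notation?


/9 means 9 network bits, 23 host bits
Binary: 11111111100000000000000000000000
Mask: 255.128.0.0


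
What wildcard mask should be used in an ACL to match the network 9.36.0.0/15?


Subnet mask: 255.254.0.0
Wildcard = 255.255.255.255 - subnet mask
255 - 255 = 0
255 - 254 = 1
255 - 0 = 255
255 - 0 = 255
Wildcard: 0.1.255.255


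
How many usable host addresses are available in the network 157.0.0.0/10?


Host bits = 32 - 10 = 22
Total addresses = 2^22 = 4194304
Usable = total - 2 (network and broadcast)
Usable hosts: 4194302


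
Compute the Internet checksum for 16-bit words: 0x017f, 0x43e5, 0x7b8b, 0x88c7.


Sum all words (with carry folding):
+ 0x017f = 0x017f
+ 0x43e5 = 0x4564
+ 0x7b8b = 0xc0ef
+ 0x88c7 = 0x49b7
One's complement: ~0x49b7
Checksum = 0xb648


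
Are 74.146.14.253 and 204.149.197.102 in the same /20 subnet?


Mask: 255.255.240.0
74.146.14.253 AND mask = 74.146.0.0
204.149.197.102 AND mask = 204.149.192.0
No, different subnets (74.146.0.0 vs 204.149.192.0)


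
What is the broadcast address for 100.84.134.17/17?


Network: 100.84.128.0/17
Host bits = 15
Set all host bits to 1:
Broadcast: 100.84.255.255


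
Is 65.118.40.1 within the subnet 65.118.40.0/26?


Subnet network: 65.118.40.0
Test IP AND mask: 65.118.40.0
Yes, 65.118.40.1 is in 65.118.40.0/26


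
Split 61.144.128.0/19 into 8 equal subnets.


New prefix = 19 + 3 = 22
Each subnet has 1024 addresses
  61.144.128.0/22
  61.144.132.0/22
  61.144.136.0/22
  61.144.140.0/22
  61.144.144.0/22
  61.144.148.0/22
  61.144.152.0/22
  61.144.156.0/22
Subnets: 61.144.128.0/22, 61.144.132.0/22, 61.144.136.0/22, 61.144.140.0/22, 61.144.144.0/22, 61.144.148.0/22, 61.144.152.0/22, 61.144.156.0/22


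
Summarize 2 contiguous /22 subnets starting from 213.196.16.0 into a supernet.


Original prefix: /22
Number of subnets: 2 = 2^1
New prefix = 22 - 1 = 21
Supernet: 213.196.16.0/21


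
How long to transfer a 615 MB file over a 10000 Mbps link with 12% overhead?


Effective throughput = 10000 * (1 - 12/100) = 8800 Mbps
File size in Mb = 615 * 8 = 4920 Mb
Time = 4920 / 8800
Time = 0.5591 seconds


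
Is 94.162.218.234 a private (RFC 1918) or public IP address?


RFC 1918 private ranges:
  10.0.0.0/8 (10.0.0.0 - 10.255.255.255)
  172.16.0.0/12 (172.16.0.0 - 172.31.255.255)
  192.168.0.0/16 (192.168.0.0 - 192.168.255.255)
Public (not in any RFC 1918 range)


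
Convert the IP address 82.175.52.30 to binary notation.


82 = 01010010
175 = 10101111
52 = 00110100
30 = 00011110
Binary: 01010010.10101111.00110100.00011110


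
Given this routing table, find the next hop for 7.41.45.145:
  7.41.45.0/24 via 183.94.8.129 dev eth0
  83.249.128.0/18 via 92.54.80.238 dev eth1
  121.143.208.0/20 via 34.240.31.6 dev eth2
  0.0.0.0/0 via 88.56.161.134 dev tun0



Longest prefix match for 7.41.45.145:
  /24 7.41.45.0: MATCH
  /18 83.249.128.0: no
  /20 121.143.208.0: no
  /0 0.0.0.0: MATCH
Selected: next-hop 183.94.8.129 via eth0 (matched /24)


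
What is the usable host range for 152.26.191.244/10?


Network: 152.0.0.0
Broadcast: 152.63.255.255
First usable = network + 1
Last usable = broadcast - 1
Range: 152.0.0.1 to 152.63.255.254


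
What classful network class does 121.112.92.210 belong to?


First octet: 121
Binary: 01111001
0xxxxxxx -> Class A (1-126)
Class A, default mask 255.0.0.0 (/8)


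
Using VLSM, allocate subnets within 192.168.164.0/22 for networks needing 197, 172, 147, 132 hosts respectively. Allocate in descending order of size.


197 hosts -> /24 (254 usable): 192.168.164.0/24
172 hosts -> /24 (254 usable): 192.168.165.0/24
147 hosts -> /24 (254 usable): 192.168.166.0/24
132 hosts -> /24 (254 usable): 192.168.167.0/24
Allocation: 192.168.164.0/24 (197 hosts, 254 usable); 192.168.165.0/24 (172 hosts, 254 usable); 192.168.166.0/24 (147 hosts, 254 usable); 192.168.167.0/24 (132 hosts, 254 usable)


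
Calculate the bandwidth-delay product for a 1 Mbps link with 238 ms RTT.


BDP = bandwidth * RTT
= 1 Mbps * 238 ms
= 1 * 1e6 * 238 / 1000 bits
= 238000 bits
= 29750 bytes
= 29.0527 KB
BDP = 238000 bits (29750 bytes)


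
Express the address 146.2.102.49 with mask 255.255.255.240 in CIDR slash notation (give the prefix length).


Binary: 11111111.11111111.11111111.11110000
Count leading 1s
Prefix: /28


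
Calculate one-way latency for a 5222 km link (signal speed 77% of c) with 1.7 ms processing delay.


Speed = 0.77 * 3e5 km/s = 231000 km/s
Propagation delay = 5222 / 231000 = 0.0226 s = 22.6061 ms
Processing delay = 1.7 ms
Total one-way latency = 24.3061 ms


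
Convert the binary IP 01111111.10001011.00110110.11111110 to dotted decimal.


01111111 = 127
10001011 = 139
00110110 = 54
11111110 = 254
IP: 127.139.54.254


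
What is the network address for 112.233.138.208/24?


IP:   01110000.11101001.10001010.11010000
Mask: 11111111.11111111.11111111.00000000
AND operation:
Net:  01110000.11101001.10001010.00000000
Network: 112.233.138.0/24


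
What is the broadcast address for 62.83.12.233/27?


Network: 62.83.12.224/27
Host bits = 5
Set all host bits to 1:
Broadcast: 62.83.12.255


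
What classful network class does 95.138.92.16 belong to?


First octet: 95
Binary: 01011111
0xxxxxxx -> Class A (1-126)
Class A, default mask 255.0.0.0 (/8)


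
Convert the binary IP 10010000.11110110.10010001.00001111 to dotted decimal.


10010000 = 144
11110110 = 246
10010001 = 145
00001111 = 15
IP: 144.246.145.15


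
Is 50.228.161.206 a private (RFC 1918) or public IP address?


RFC 1918 private ranges:
  10.0.0.0/8 (10.0.0.0 - 10.255.255.255)
  172.16.0.0/12 (172.16.0.0 - 172.31.255.255)
  192.168.0.0/16 (192.168.0.0 - 192.168.255.255)
Public (not in any RFC 1918 range)


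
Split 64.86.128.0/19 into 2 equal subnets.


New prefix = 19 + 1 = 20
Each subnet has 4096 addresses
  64.86.128.0/20
  64.86.144.0/20
Subnets: 64.86.128.0/20, 64.86.144.0/20


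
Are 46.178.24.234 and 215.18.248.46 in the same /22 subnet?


Mask: 255.255.252.0
46.178.24.234 AND mask = 46.178.24.0
215.18.248.46 AND mask = 215.18.248.0
No, different subnets (46.178.24.0 vs 215.18.248.0)


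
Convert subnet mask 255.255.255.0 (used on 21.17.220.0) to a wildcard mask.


Subnet mask: 255.255.255.0
Wildcard = 255.255.255.255 - subnet mask
255 - 255 = 0
255 - 255 = 0
255 - 255 = 0
255 - 0 = 255
Wildcard: 0.0.0.255


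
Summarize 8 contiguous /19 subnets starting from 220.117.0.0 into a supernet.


Original prefix: /19
Number of subnets: 8 = 2^3
New prefix = 19 - 3 = 16
Supernet: 220.117.0.0/16


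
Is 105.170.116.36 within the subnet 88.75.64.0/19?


Subnet network: 88.75.64.0
Test IP AND mask: 105.170.96.0
No, 105.170.116.36 is not in 88.75.64.0/19


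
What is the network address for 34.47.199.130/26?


IP:   00100010.00101111.11000111.10000010
Mask: 11111111.11111111.11111111.11000000
AND operation:
Net:  00100010.00101111.11000111.10000000
Network: 34.47.199.128/26


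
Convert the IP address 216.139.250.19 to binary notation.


216 = 11011000
139 = 10001011
250 = 11111010
19 = 00010011
Binary: 11011000.10001011.11111010.00010011


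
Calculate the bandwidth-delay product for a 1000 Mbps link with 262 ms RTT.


BDP = bandwidth * RTT
= 1000 Mbps * 262 ms
= 1000 * 1e6 * 262 / 1000 bits
= 262000000 bits
= 32750000 bytes
= 31982.4219 KB
BDP = 262000000 bits (32750000 bytes)


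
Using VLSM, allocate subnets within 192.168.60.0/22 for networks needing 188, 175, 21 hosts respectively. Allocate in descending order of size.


188 hosts -> /24 (254 usable): 192.168.60.0/24
175 hosts -> /24 (254 usable): 192.168.61.0/24
21 hosts -> /27 (30 usable): 192.168.62.0/27
Allocation: 192.168.60.0/24 (188 hosts, 254 usable); 192.168.61.0/24 (175 hosts, 254 usable); 192.168.62.0/27 (21 hosts, 30 usable)


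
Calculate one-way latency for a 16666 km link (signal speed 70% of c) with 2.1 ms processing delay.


Speed = 0.7 * 3e5 km/s = 210000 km/s
Propagation delay = 16666 / 210000 = 0.0794 s = 79.3619 ms
Processing delay = 2.1 ms
Total one-way latency = 81.4619 ms


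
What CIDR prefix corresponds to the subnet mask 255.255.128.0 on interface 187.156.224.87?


Binary: 11111111.11111111.10000000.00000000
Count leading 1s
Prefix: /17


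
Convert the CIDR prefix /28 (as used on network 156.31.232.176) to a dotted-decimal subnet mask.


/28 means 28 network bits, 4 host bits
Binary: 11111111111111111111111111110000
Mask: 255.255.255.240


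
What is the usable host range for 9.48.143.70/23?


Network: 9.48.142.0
Broadcast: 9.48.143.255
First usable = network + 1
Last usable = broadcast - 1
Range: 9.48.142.1 to 9.48.143.254


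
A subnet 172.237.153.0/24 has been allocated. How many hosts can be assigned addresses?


Host bits = 32 - 24 = 8
Total addresses = 2^8 = 256
Usable = total - 2 (network and broadcast)
Usable hosts: 254


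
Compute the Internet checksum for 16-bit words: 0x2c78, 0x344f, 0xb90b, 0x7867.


Sum all words (with carry folding):
+ 0x2c78 = 0x2c78
+ 0x344f = 0x60c7
+ 0xb90b = 0x19d3
+ 0x7867 = 0x923a
One's complement: ~0x923a
Checksum = 0x6dc5


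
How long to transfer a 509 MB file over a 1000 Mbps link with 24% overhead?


Effective throughput = 1000 * (1 - 24/100) = 760 Mbps
File size in Mb = 509 * 8 = 4072 Mb
Time = 4072 / 760
Time = 5.3579 seconds


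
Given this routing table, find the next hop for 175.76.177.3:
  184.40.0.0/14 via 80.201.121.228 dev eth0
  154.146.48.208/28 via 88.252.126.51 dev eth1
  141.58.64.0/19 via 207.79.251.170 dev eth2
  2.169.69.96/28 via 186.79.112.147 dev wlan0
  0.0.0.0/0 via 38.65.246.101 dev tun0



Longest prefix match for 175.76.177.3:
  /14 184.40.0.0: no
  /28 154.146.48.208: no
  /19 141.58.64.0: no
  /28 2.169.69.96: no
  /0 0.0.0.0: MATCH
Selected: next-hop 38.65.246.101 via tun0 (matched /0)


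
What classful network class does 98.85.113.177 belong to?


First octet: 98
Binary: 01100010
0xxxxxxx -> Class A (1-126)
Class A, default mask 255.0.0.0 (/8)


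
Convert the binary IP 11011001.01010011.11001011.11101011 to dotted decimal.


11011001 = 217
01010011 = 83
11001011 = 203
11101011 = 235
IP: 217.83.203.235


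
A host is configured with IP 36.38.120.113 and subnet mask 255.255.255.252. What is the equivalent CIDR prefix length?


Binary: 11111111.11111111.11111111.11111100
Count leading 1s
Prefix: /30


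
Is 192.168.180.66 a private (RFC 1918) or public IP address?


RFC 1918 private ranges:
  10.0.0.0/8 (10.0.0.0 - 10.255.255.255)
  172.16.0.0/12 (172.16.0.0 - 172.31.255.255)
  192.168.0.0/16 (192.168.0.0 - 192.168.255.255)
Private (in 192.168.0.0/16)


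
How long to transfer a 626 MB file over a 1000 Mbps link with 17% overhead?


Effective throughput = 1000 * (1 - 17/100) = 830 Mbps
File size in Mb = 626 * 8 = 5008 Mb
Time = 5008 / 830
Time = 6.0337 seconds


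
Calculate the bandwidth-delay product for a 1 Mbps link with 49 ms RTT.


BDP = bandwidth * RTT
= 1 Mbps * 49 ms
= 1 * 1e6 * 49 / 1000 bits
= 49000 bits
= 6125 bytes
= 5.9814 KB
BDP = 49000 bits (6125 bytes)


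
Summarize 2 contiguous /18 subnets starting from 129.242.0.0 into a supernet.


Original prefix: /18
Number of subnets: 2 = 2^1
New prefix = 18 - 1 = 17
Supernet: 129.242.0.0/17


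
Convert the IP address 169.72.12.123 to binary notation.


169 = 10101001
72 = 01001000
12 = 00001100
123 = 01111011
Binary: 10101001.01001000.00001100.01111011


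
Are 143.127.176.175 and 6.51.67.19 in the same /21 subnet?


Mask: 255.255.248.0
143.127.176.175 AND mask = 143.127.176.0
6.51.67.19 AND mask = 6.51.64.0
No, different subnets (143.127.176.0 vs 6.51.64.0)


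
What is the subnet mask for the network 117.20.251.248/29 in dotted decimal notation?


/29 means 29 network bits, 3 host bits
Binary: 11111111111111111111111111111000
Mask: 255.255.255.248


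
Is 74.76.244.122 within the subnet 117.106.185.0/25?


Subnet network: 117.106.185.0
Test IP AND mask: 74.76.244.0
No, 74.76.244.122 is not in 117.106.185.0/25


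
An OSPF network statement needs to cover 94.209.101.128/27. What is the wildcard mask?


Subnet mask: 255.255.255.224
Wildcard = 255.255.255.255 - subnet mask
255 - 255 = 0
255 - 255 = 0
255 - 255 = 0
255 - 224 = 31
Wildcard: 0.0.0.31


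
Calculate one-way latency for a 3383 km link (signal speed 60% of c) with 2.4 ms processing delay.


Speed = 0.6 * 3e5 km/s = 180000 km/s
Propagation delay = 3383 / 180000 = 0.0188 s = 18.7944 ms
Processing delay = 2.4 ms
Total one-way latency = 21.1944 ms


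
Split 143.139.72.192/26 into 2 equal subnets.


New prefix = 26 + 1 = 27
Each subnet has 32 addresses
  143.139.72.192/27
  143.139.72.224/27
Subnets: 143.139.72.192/27, 143.139.72.224/27


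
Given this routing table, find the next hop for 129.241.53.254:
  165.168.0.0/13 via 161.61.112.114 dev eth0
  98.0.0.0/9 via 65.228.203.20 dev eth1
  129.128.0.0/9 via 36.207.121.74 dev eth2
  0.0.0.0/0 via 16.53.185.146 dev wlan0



Longest prefix match for 129.241.53.254:
  /13 165.168.0.0: no
  /9 98.0.0.0: no
  /9 129.128.0.0: MATCH
  /0 0.0.0.0: MATCH
Selected: next-hop 36.207.121.74 via eth2 (matched /9)


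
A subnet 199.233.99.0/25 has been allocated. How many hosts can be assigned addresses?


Host bits = 32 - 25 = 7
Total addresses = 2^7 = 128
Usable = total - 2 (network and broadcast)
Usable hosts: 126


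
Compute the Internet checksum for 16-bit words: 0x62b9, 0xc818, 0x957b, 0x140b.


Sum all words (with carry folding):
+ 0x62b9 = 0x62b9
+ 0xc818 = 0x2ad2
+ 0x957b = 0xc04d
+ 0x140b = 0xd458
One's complement: ~0xd458
Checksum = 0x2ba7


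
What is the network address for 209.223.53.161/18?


IP:   11010001.11011111.00110101.10100001
Mask: 11111111.11111111.11000000.00000000
AND operation:
Net:  11010001.11011111.00000000.00000000
Network: 209.223.0.0/18


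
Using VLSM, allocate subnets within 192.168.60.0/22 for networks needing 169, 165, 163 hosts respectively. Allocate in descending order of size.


169 hosts -> /24 (254 usable): 192.168.60.0/24
165 hosts -> /24 (254 usable): 192.168.61.0/24
163 hosts -> /24 (254 usable): 192.168.62.0/24
Allocation: 192.168.60.0/24 (169 hosts, 254 usable); 192.168.61.0/24 (165 hosts, 254 usable); 192.168.62.0/24 (163 hosts, 254 usable)


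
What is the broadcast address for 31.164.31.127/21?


Network: 31.164.24.0/21
Host bits = 11
Set all host bits to 1:
Broadcast: 31.164.31.255


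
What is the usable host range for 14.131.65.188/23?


Network: 14.131.64.0
Broadcast: 14.131.65.255
First usable = network + 1
Last usable = broadcast - 1
Range: 14.131.64.1 to 14.131.65.254


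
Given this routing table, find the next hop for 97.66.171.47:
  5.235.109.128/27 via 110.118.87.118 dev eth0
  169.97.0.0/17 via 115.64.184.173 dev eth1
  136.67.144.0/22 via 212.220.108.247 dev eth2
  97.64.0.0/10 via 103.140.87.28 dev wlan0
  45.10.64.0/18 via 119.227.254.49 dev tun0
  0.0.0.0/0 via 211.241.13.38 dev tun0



Longest prefix match for 97.66.171.47:
  /27 5.235.109.128: no
  /17 169.97.0.0: no
  /22 136.67.144.0: no
  /10 97.64.0.0: MATCH
  /18 45.10.64.0: no
  /0 0.0.0.0: MATCH
Selected: next-hop 103.140.87.28 via wlan0 (matched /10)


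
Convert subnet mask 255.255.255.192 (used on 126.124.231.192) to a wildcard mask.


Subnet mask: 255.255.255.192
Wildcard = 255.255.255.255 - subnet mask
255 - 255 = 0
255 - 255 = 0
255 - 255 = 0
255 - 192 = 63
Wildcard: 0.0.0.63


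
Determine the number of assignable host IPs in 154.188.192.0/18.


Host bits = 32 - 18 = 14
Total addresses = 2^14 = 16384
Usable = total - 2 (network and broadcast)
Usable hosts: 16382


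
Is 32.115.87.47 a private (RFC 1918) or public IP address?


RFC 1918 private ranges:
  10.0.0.0/8 (10.0.0.0 - 10.255.255.255)
  172.16.0.0/12 (172.16.0.0 - 172.31.255.255)
  192.168.0.0/16 (192.168.0.0 - 192.168.255.255)
Public (not in any RFC 1918 range)


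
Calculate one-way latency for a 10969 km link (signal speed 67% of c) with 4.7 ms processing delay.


Speed = 0.67 * 3e5 km/s = 201000 km/s
Propagation delay = 10969 / 201000 = 0.0546 s = 54.5721 ms
Processing delay = 4.7 ms
Total one-way latency = 59.2721 ms


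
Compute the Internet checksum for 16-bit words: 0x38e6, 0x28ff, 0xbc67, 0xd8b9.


Sum all words (with carry folding):
+ 0x38e6 = 0x38e6
+ 0x28ff = 0x61e5
+ 0xbc67 = 0x1e4d
+ 0xd8b9 = 0xf706
One's complement: ~0xf706
Checksum = 0x08f9


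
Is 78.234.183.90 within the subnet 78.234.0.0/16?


Subnet network: 78.234.0.0
Test IP AND mask: 78.234.0.0
Yes, 78.234.183.90 is in 78.234.0.0/16


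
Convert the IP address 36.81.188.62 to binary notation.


36 = 00100100
81 = 01010001
188 = 10111100
62 = 00111110
Binary: 00100100.01010001.10111100.00111110


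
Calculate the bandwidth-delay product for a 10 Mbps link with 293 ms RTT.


BDP = bandwidth * RTT
= 10 Mbps * 293 ms
= 10 * 1e6 * 293 / 1000 bits
= 2930000 bits
= 366250 bytes
= 357.666 KB
BDP = 2930000 bits (366250 bytes)


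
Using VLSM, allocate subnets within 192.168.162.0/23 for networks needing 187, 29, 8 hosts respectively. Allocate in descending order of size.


187 hosts -> /24 (254 usable): 192.168.162.0/24
29 hosts -> /27 (30 usable): 192.168.163.0/27
8 hosts -> /28 (14 usable): 192.168.163.32/28
Allocation: 192.168.162.0/24 (187 hosts, 254 usable); 192.168.163.0/27 (29 hosts, 30 usable); 192.168.163.32/28 (8 hosts, 14 usable)


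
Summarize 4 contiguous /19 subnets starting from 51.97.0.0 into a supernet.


Original prefix: /19
Number of subnets: 4 = 2^2
New prefix = 19 - 2 = 17
Supernet: 51.97.0.0/17


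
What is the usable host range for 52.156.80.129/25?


Network: 52.156.80.128
Broadcast: 52.156.80.255
First usable = network + 1
Last usable = broadcast - 1
Range: 52.156.80.129 to 52.156.80.254


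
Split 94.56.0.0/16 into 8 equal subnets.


New prefix = 16 + 3 = 19
Each subnet has 8192 addresses
  94.56.0.0/19
  94.56.32.0/19
  94.56.64.0/19
  94.56.96.0/19
  94.56.128.0/19
  94.56.160.0/19
  94.56.192.0/19
  94.56.224.0/19
Subnets: 94.56.0.0/19, 94.56.32.0/19, 94.56.64.0/19, 94.56.96.0/19, 94.56.128.0/19, 94.56.160.0/19, 94.56.192.0/19, 94.56.224.0/19


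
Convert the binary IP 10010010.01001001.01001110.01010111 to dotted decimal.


10010010 = 146
01001001 = 73
01001110 = 78
01010111 = 87
IP: 146.73.78.87


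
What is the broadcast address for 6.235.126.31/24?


Network: 6.235.126.0/24
Host bits = 8
Set all host bits to 1:
Broadcast: 6.235.126.255


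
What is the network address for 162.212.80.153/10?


IP:   10100010.11010100.01010000.10011001
Mask: 11111111.11000000.00000000.00000000
AND operation:
Net:  10100010.11000000.00000000.00000000
Network: 162.192.0.0/10


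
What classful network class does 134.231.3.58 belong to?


First octet: 134
Binary: 10000110
10xxxxxx -> Class B (128-191)
Class B, default mask 255.255.0.0 (/16)


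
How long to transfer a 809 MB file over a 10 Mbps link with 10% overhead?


Effective throughput = 10 * (1 - 10/100) = 9 Mbps
File size in Mb = 809 * 8 = 6472 Mb
Time = 6472 / 9
Time = 719.1111 seconds


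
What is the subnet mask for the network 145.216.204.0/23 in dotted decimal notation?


/23 means 23 network bits, 9 host bits
Binary: 11111111111111111111111000000000
Mask: 255.255.254.0


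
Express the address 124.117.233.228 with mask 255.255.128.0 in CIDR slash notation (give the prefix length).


Binary: 11111111.11111111.10000000.00000000
Count leading 1s
Prefix: /17


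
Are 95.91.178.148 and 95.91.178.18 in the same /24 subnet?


Mask: 255.255.255.0
95.91.178.148 AND mask = 95.91.178.0
95.91.178.18 AND mask = 95.91.178.0
Yes, same subnet (95.91.178.0)


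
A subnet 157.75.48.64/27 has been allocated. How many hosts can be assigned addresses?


Host bits = 32 - 27 = 5
Total addresses = 2^5 = 32
Usable = total - 2 (network and broadcast)
Usable hosts: 30


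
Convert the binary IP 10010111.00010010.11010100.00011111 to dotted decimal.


10010111 = 151
00010010 = 18
11010100 = 212
00011111 = 31
IP: 151.18.212.31


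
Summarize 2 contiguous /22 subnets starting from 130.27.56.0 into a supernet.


Original prefix: /22
Number of subnets: 2 = 2^1
New prefix = 22 - 1 = 21
Supernet: 130.27.56.0/21


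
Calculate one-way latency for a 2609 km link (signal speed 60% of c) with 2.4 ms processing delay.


Speed = 0.6 * 3e5 km/s = 180000 km/s
Propagation delay = 2609 / 180000 = 0.0145 s = 14.4944 ms
Processing delay = 2.4 ms
Total one-way latency = 16.8944 ms


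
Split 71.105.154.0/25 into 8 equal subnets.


New prefix = 25 + 3 = 28
Each subnet has 16 addresses
  71.105.154.0/28
  71.105.154.16/28
  71.105.154.32/28
  71.105.154.48/28
  71.105.154.64/28
  71.105.154.80/28
  71.105.154.96/28
  71.105.154.112/28
Subnets: 71.105.154.0/28, 71.105.154.16/28, 71.105.154.32/28, 71.105.154.48/28, 71.105.154.64/28, 71.105.154.80/28, 71.105.154.96/28, 71.105.154.112/28


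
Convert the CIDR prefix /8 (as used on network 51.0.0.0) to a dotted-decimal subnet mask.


/8 means 8 network bits, 24 host bits
Binary: 11111111000000000000000000000000
Mask: 255.0.0.0


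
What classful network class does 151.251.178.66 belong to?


First octet: 151
Binary: 10010111
10xxxxxx -> Class B (128-191)
Class B, default mask 255.255.0.0 (/16)


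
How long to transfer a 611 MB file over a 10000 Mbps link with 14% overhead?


Effective throughput = 10000 * (1 - 14/100) = 8600 Mbps
File size in Mb = 611 * 8 = 4888 Mb
Time = 4888 / 8600
Time = 0.5684 seconds


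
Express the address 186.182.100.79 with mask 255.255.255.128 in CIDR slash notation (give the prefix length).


Binary: 11111111.11111111.11111111.10000000
Count leading 1s
Prefix: /25


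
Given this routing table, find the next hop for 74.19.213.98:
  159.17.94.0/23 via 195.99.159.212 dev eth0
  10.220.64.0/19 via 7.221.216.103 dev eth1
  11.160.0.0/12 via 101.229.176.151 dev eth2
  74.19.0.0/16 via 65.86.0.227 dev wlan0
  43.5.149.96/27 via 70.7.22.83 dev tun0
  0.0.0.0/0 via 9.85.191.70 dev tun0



Longest prefix match for 74.19.213.98:
  /23 159.17.94.0: no
  /19 10.220.64.0: no
  /12 11.160.0.0: no
  /16 74.19.0.0: MATCH
  /27 43.5.149.96: no
  /0 0.0.0.0: MATCH
Selected: next-hop 65.86.0.227 via wlan0 (matched /16)


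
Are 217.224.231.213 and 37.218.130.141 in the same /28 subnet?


Mask: 255.255.255.240
217.224.231.213 AND mask = 217.224.231.208
37.218.130.141 AND mask = 37.218.130.128
No, different subnets (217.224.231.208 vs 37.218.130.128)


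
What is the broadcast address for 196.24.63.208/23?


Network: 196.24.62.0/23
Host bits = 9
Set all host bits to 1:
Broadcast: 196.24.63.255


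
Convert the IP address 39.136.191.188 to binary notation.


39 = 00100111
136 = 10001000
191 = 10111111
188 = 10111100
Binary: 00100111.10001000.10111111.10111100


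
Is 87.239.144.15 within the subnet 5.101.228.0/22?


Subnet network: 5.101.228.0
Test IP AND mask: 87.239.144.0
No, 87.239.144.15 is not in 5.101.228.0/22


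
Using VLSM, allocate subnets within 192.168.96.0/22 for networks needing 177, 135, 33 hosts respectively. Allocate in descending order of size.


177 hosts -> /24 (254 usable): 192.168.96.0/24
135 hosts -> /24 (254 usable): 192.168.97.0/24
33 hosts -> /26 (62 usable): 192.168.98.0/26
Allocation: 192.168.96.0/24 (177 hosts, 254 usable); 192.168.97.0/24 (135 hosts, 254 usable); 192.168.98.0/26 (33 hosts, 62 usable)


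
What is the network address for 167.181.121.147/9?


IP:   10100111.10110101.01111001.10010011
Mask: 11111111.10000000.00000000.00000000
AND operation:
Net:  10100111.10000000.00000000.00000000
Network: 167.128.0.0/9


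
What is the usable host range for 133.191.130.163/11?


Network: 133.160.0.0
Broadcast: 133.191.255.255
First usable = network + 1
Last usable = broadcast - 1
Range: 133.160.0.1 to 133.191.255.254


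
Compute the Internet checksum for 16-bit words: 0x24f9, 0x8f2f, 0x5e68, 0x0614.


Sum all words (with carry folding):
+ 0x24f9 = 0x24f9
+ 0x8f2f = 0xb428
+ 0x5e68 = 0x1291
+ 0x0614 = 0x18a5
One's complement: ~0x18a5
Checksum = 0xe75a


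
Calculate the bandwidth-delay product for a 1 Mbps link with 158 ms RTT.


BDP = bandwidth * RTT
= 1 Mbps * 158 ms
= 1 * 1e6 * 158 / 1000 bits
= 158000 bits
= 19750 bytes
= 19.2871 KB
BDP = 158000 bits (19750 bytes)


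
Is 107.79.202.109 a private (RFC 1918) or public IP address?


RFC 1918 private ranges:
  10.0.0.0/8 (10.0.0.0 - 10.255.255.255)
  172.16.0.0/12 (172.16.0.0 - 172.31.255.255)
  192.168.0.0/16 (192.168.0.0 - 192.168.255.255)
Public (not in any RFC 1918 range)


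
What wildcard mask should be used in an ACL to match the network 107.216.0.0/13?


Subnet mask: 255.248.0.0
Wildcard = 255.255.255.255 - subnet mask
255 - 255 = 0
255 - 248 = 7
255 - 0 = 255
255 - 0 = 255
Wildcard: 0.7.255.255


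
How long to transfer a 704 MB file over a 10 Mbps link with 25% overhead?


Effective throughput = 10 * (1 - 25/100) = 7.5 Mbps
File size in Mb = 704 * 8 = 5632 Mb
Time = 5632 / 7.5
Time = 750.9333 seconds


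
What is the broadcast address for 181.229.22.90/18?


Network: 181.229.0.0/18
Host bits = 14
Set all host bits to 1:
Broadcast: 181.229.63.255


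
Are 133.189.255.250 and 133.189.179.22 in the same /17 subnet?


Mask: 255.255.128.0
133.189.255.250 AND mask = 133.189.128.0
133.189.179.22 AND mask = 133.189.128.0
Yes, same subnet (133.189.128.0)


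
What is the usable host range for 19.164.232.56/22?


Network: 19.164.232.0
Broadcast: 19.164.235.255
First usable = network + 1
Last usable = broadcast - 1
Range: 19.164.232.1 to 19.164.235.254


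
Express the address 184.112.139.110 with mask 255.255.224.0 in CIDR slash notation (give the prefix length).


Binary: 11111111.11111111.11100000.00000000
Count leading 1s
Prefix: /19


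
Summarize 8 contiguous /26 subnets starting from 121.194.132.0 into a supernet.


Original prefix: /26
Number of subnets: 8 = 2^3
New prefix = 26 - 3 = 23
Supernet: 121.194.132.0/23


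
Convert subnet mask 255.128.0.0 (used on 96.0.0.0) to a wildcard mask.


Subnet mask: 255.128.0.0
Wildcard = 255.255.255.255 - subnet mask
255 - 255 = 0
255 - 128 = 127
255 - 0 = 255
255 - 0 = 255
Wildcard: 0.127.255.255


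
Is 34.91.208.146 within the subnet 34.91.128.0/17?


Subnet network: 34.91.128.0
Test IP AND mask: 34.91.128.0
Yes, 34.91.208.146 is in 34.91.128.0/17


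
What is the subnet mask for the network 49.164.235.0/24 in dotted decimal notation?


/24 means 24 network bits, 8 host bits
Binary: 11111111111111111111111100000000
Mask: 255.255.255.0


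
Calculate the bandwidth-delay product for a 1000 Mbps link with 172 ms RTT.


BDP = bandwidth * RTT
= 1000 Mbps * 172 ms
= 1000 * 1e6 * 172 / 1000 bits
= 172000000 bits
= 21500000 bytes
= 20996.0938 KB
BDP = 172000000 bits (21500000 bytes)


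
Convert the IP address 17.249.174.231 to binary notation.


17 = 00010001
249 = 11111001
174 = 10101110
231 = 11100111
Binary: 00010001.11111001.10101110.11100111


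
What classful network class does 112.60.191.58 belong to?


First octet: 112
Binary: 01110000
0xxxxxxx -> Class A (1-126)
Class A, default mask 255.0.0.0 (/8)


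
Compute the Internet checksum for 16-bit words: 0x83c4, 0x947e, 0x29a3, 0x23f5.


Sum all words (with carry folding):
+ 0x83c4 = 0x83c4
+ 0x947e = 0x1843
+ 0x29a3 = 0x41e6
+ 0x23f5 = 0x65db
One's complement: ~0x65db
Checksum = 0x9a24


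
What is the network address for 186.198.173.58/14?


IP:   10111010.11000110.10101101.00111010
Mask: 11111111.11111100.00000000.00000000
AND operation:
Net:  10111010.11000100.00000000.00000000
Network: 186.196.0.0/14


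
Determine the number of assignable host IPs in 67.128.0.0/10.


Host bits = 32 - 10 = 22
Total addresses = 2^22 = 4194304
Usable = total - 2 (network and broadcast)
Usable hosts: 4194302


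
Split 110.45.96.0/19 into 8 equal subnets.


New prefix = 19 + 3 = 22
Each subnet has 1024 addresses
  110.45.96.0/22
  110.45.100.0/22
  110.45.104.0/22
  110.45.108.0/22
  110.45.112.0/22
  110.45.116.0/22
  110.45.120.0/22
  110.45.124.0/22
Subnets: 110.45.96.0/22, 110.45.100.0/22, 110.45.104.0/22, 110.45.108.0/22, 110.45.112.0/22, 110.45.116.0/22, 110.45.120.0/22, 110.45.124.0/22


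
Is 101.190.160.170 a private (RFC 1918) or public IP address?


RFC 1918 private ranges:
  10.0.0.0/8 (10.0.0.0 - 10.255.255.255)
  172.16.0.0/12 (172.16.0.0 - 172.31.255.255)
  192.168.0.0/16 (192.168.0.0 - 192.168.255.255)
Public (not in any RFC 1918 range)


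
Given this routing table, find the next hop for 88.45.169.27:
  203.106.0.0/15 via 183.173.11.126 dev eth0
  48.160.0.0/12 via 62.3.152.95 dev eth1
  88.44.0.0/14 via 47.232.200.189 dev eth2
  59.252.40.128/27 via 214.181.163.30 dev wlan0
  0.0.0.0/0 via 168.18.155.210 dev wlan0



Longest prefix match for 88.45.169.27:
  /15 203.106.0.0: no
  /12 48.160.0.0: no
  /14 88.44.0.0: MATCH
  /27 59.252.40.128: no
  /0 0.0.0.0: MATCH
Selected: next-hop 47.232.200.189 via eth2 (matched /14)


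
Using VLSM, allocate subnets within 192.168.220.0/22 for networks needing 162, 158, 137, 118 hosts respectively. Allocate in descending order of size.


162 hosts -> /24 (254 usable): 192.168.220.0/24
158 hosts -> /24 (254 usable): 192.168.221.0/24
137 hosts -> /24 (254 usable): 192.168.222.0/24
118 hosts -> /25 (126 usable): 192.168.223.0/25
Allocation: 192.168.220.0/24 (162 hosts, 254 usable); 192.168.221.0/24 (158 hosts, 254 usable); 192.168.222.0/24 (137 hosts, 254 usable); 192.168.223.0/25 (118 hosts, 126 usable)


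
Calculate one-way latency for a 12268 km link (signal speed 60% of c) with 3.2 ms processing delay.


Speed = 0.6 * 3e5 km/s = 180000 km/s
Propagation delay = 12268 / 180000 = 0.0682 s = 68.1556 ms
Processing delay = 3.2 ms
Total one-way latency = 71.3556 ms


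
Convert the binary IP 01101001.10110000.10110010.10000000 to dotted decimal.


01101001 = 105
10110000 = 176
10110010 = 178
10000000 = 128
IP: 105.176.178.128


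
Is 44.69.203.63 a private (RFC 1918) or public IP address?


RFC 1918 private ranges:
  10.0.0.0/8 (10.0.0.0 - 10.255.255.255)
  172.16.0.0/12 (172.16.0.0 - 172.31.255.255)
  192.168.0.0/16 (192.168.0.0 - 192.168.255.255)
Public (not in any RFC 1918 range)


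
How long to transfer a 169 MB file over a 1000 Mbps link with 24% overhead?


Effective throughput = 1000 * (1 - 24/100) = 760 Mbps
File size in Mb = 169 * 8 = 1352 Mb
Time = 1352 / 760
Time = 1.7789 seconds


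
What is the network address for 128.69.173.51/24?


IP:   10000000.01000101.10101101.00110011
Mask: 11111111.11111111.11111111.00000000
AND operation:
Net:  10000000.01000101.10101101.00000000
Network: 128.69.173.0/24


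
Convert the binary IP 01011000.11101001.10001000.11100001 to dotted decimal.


01011000 = 88
11101001 = 233
10001000 = 136
11100001 = 225
IP: 88.233.136.225


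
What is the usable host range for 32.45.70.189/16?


Network: 32.45.0.0
Broadcast: 32.45.255.255
First usable = network + 1
Last usable = broadcast - 1
Range: 32.45.0.1 to 32.45.255.254


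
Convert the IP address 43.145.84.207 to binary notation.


43 = 00101011
145 = 10010001
84 = 01010100
207 = 11001111
Binary: 00101011.10010001.01010100.11001111


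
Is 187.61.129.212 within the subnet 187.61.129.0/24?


Subnet network: 187.61.129.0
Test IP AND mask: 187.61.129.0
Yes, 187.61.129.212 is in 187.61.129.0/24


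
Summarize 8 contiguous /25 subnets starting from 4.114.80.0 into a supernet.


Original prefix: /25
Number of subnets: 8 = 2^3
New prefix = 25 - 3 = 22
Supernet: 4.114.80.0/22


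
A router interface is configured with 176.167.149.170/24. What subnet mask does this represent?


/24 means 24 network bits, 8 host bits
Binary: 11111111111111111111111100000000
Mask: 255.255.255.0


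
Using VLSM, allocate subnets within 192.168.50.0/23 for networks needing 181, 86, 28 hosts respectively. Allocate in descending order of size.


181 hosts -> /24 (254 usable): 192.168.50.0/24
86 hosts -> /25 (126 usable): 192.168.51.0/25
28 hosts -> /27 (30 usable): 192.168.51.128/27
Allocation: 192.168.50.0/24 (181 hosts, 254 usable); 192.168.51.0/25 (86 hosts, 126 usable); 192.168.51.128/27 (28 hosts, 30 usable)


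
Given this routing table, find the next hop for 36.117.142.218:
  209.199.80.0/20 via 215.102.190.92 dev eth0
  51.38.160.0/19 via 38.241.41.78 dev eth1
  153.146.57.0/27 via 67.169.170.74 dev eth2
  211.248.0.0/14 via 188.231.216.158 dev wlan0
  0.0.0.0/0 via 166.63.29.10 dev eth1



Longest prefix match for 36.117.142.218:
  /20 209.199.80.0: no
  /19 51.38.160.0: no
  /27 153.146.57.0: no
  /14 211.248.0.0: no
  /0 0.0.0.0: MATCH
Selected: next-hop 166.63.29.10 via eth1 (matched /0)


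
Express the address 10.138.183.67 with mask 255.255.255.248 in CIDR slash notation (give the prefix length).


Binary: 11111111.11111111.11111111.11111000
Count leading 1s
Prefix: /29


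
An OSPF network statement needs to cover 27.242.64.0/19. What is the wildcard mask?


Subnet mask: 255.255.224.0
Wildcard = 255.255.255.255 - subnet mask
255 - 255 = 0
255 - 255 = 0
255 - 224 = 31
255 - 0 = 255
Wildcard: 0.0.31.255


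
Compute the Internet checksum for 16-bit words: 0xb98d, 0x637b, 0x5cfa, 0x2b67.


Sum all words (with carry folding):
+ 0xb98d = 0xb98d
+ 0x637b = 0x1d09
+ 0x5cfa = 0x7a03
+ 0x2b67 = 0xa56a
One's complement: ~0xa56a
Checksum = 0x5a95


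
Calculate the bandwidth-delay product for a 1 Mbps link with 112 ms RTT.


BDP = bandwidth * RTT
= 1 Mbps * 112 ms
= 1 * 1e6 * 112 / 1000 bits
= 112000 bits
= 14000 bytes
= 13.6719 KB
BDP = 112000 bits (14000 bytes)


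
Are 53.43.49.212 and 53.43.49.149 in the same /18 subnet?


Mask: 255.255.192.0
53.43.49.212 AND mask = 53.43.0.0
53.43.49.149 AND mask = 53.43.0.0
Yes, same subnet (53.43.0.0)


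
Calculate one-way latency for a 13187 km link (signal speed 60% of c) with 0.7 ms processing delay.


Speed = 0.6 * 3e5 km/s = 180000 km/s
Propagation delay = 13187 / 180000 = 0.0733 s = 73.2611 ms
Processing delay = 0.7 ms
Total one-way latency = 73.9611 ms


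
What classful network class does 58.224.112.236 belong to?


First octet: 58
Binary: 00111010
0xxxxxxx -> Class A (1-126)
Class A, default mask 255.0.0.0 (/8)


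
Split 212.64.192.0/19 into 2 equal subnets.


New prefix = 19 + 1 = 20
Each subnet has 4096 addresses
  212.64.192.0/20
  212.64.208.0/20
Subnets: 212.64.192.0/20, 212.64.208.0/20


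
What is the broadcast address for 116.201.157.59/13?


Network: 116.200.0.0/13
Host bits = 19
Set all host bits to 1:
Broadcast: 116.207.255.255


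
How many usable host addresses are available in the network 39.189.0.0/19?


Host bits = 32 - 19 = 13
Total addresses = 2^13 = 8192
Usable = total - 2 (network and broadcast)
Usable hosts: 8190


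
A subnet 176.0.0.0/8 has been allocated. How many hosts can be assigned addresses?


Host bits = 32 - 8 = 24
Total addresses = 2^24 = 16777216
Usable = total - 2 (network and broadcast)
Usable hosts: 16777214


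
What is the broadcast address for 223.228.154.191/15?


Network: 223.228.0.0/15
Host bits = 17
Set all host bits to 1:
Broadcast: 223.229.255.255


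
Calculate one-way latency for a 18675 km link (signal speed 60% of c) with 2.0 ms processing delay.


Speed = 0.6 * 3e5 km/s = 180000 km/s
Propagation delay = 18675 / 180000 = 0.1037 s = 103.75 ms
Processing delay = 2.0 ms
Total one-way latency = 105.75 ms


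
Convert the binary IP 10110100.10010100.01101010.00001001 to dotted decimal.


10110100 = 180
10010100 = 148
01101010 = 106
00001001 = 9
IP: 180.148.106.9


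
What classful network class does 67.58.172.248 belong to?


First octet: 67
Binary: 01000011
0xxxxxxx -> Class A (1-126)
Class A, default mask 255.0.0.0 (/8)


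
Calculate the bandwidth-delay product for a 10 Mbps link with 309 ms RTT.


BDP = bandwidth * RTT
= 10 Mbps * 309 ms
= 10 * 1e6 * 309 / 1000 bits
= 3090000 bits
= 386250 bytes
= 377.1973 KB
BDP = 3090000 bits (386250 bytes)
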